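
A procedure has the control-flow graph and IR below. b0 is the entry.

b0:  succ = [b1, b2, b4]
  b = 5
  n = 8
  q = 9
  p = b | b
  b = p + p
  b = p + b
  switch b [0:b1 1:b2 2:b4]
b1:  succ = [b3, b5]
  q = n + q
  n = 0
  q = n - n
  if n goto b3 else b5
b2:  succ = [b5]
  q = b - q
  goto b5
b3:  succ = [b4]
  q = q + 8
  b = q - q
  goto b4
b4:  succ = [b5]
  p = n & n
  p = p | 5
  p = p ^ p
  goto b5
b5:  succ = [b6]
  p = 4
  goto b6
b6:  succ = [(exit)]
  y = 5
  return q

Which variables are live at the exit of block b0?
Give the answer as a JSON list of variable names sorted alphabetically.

Answer: ["b", "n", "q"]

Analysis:
def/use:
  b0 def {b,n,p,q} use ∅
  b1 def {n,q} use {n,q}
  b2 def {q} use {b,q}
  b3 def {b,q} use {q}
  b4 def {p} use {n}
  b5 def {p} use ∅
  b6 def {y} use {q}

Live sets:
  b0: in=∅ out={b,n,q}
  b1: in={n,q} out={n,q}
  b2: in={b,q} out={q}
  b3: in={n,q} out={n,q}
  b4: in={n,q} out={q}
  b5: in={q} out={q}
  b6: in={q} out=∅

live-out(b0) = ["b", "n", "q"]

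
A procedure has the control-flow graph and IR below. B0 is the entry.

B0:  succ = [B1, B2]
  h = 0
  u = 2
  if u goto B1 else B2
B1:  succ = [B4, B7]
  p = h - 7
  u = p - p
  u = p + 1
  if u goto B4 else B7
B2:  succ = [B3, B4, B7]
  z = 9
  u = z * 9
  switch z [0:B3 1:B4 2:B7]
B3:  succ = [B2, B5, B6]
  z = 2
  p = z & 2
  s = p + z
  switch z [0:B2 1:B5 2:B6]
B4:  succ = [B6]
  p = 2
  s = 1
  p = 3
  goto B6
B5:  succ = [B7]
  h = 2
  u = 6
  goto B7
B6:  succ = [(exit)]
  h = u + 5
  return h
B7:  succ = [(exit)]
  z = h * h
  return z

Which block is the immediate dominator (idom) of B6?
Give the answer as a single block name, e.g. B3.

Answer: B0

Analysis:
idom tree: B1←B0 B2←B0 B3←B2 B4←B0 B5←B3 B6←B0 B7←B0
Join-block Dom:
  B2: preds {B0,B3}: {B0} ∩ {B0,B2,B3} = {B0}; idom=B0
  B4: preds {B1,B2}: {B0,B1} ∩ {B0,B2} = {B0}; idom=B0
  B6: preds {B3,B4}: {B0,B2,B3} ∩ {B0,B4} = {B0}; idom=B0
  B7: preds {B1,B2,B5}: {B0,B1} ∩ {B0,B2} ∩ {B0,B2,B3,B5} = {B0}; idom=B0

idom(B6) = B0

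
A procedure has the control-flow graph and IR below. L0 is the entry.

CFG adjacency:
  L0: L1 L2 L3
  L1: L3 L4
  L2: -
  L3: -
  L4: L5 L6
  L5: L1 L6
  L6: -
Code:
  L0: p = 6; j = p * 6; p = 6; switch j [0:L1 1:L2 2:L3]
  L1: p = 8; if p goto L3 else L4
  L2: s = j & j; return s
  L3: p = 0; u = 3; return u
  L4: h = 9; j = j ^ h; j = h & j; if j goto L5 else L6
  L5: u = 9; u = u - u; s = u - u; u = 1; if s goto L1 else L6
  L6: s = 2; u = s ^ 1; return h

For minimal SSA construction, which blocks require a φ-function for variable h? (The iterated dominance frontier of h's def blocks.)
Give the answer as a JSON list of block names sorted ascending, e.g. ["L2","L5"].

idom tree: L1←L0 L2←L0 L3←L0 L4←L1 L5←L4 L6←L4
Dom at joins:
  L1: preds {L0,L5}: {L0} ∩ {L0,L1,L4,L5} = {L0}; idom=L0
  L3: preds {L0,L1}: {L0} ∩ {L0,L1} = {L0}; idom=L0
  L6: preds {L4,L5}: {L0,L1,L4} ∩ {L0,L1,L4,L5} = {L0,L1,L4}; idom=L4

Frontier:
  L1←L0: walk · to L0
  L1←L5: walk L5→L4→L1 to L0
  L3←L0: walk · to L0
  L3←L1: walk L1 to L0
  L6←L4: walk · to L4
  L6←L5: walk L5 to L4
  L0 → ∅
  L1 → {L1,L3}
  L2 → ∅
  L3 → ∅
  L4 → {L1}
  L5 → {L1,L6}
  L6 → ∅

φ for h: defs {L4}
  DF⁺ = {L1,L3}

Answer: ["L1", "L3"]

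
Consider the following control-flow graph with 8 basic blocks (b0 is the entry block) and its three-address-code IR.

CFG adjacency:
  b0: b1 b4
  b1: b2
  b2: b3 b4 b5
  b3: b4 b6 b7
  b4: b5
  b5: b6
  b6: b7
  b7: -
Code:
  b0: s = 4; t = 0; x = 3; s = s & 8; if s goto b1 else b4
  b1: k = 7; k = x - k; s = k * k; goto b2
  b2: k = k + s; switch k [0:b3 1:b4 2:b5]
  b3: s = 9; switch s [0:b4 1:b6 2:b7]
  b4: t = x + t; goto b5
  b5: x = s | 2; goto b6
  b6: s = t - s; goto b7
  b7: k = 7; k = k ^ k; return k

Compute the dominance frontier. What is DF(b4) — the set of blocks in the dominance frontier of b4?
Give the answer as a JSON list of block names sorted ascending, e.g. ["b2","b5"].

idom tree: b1←b0 b2←b1 b3←b2 b4←b0 b5←b0 b6←b0 b7←b0
Dom∩ at merges:
  b4: preds {b0,b2,b3}: {b0} ∩ {b0,b1,b2} ∩ {b0,b1,b2,b3} = {b0}; idom=b0
  b5: preds {b2,b4}: {b0,b1,b2} ∩ {b0,b4} = {b0}; idom=b0
  b6: preds {b3,b5}: {b0,b1,b2,b3} ∩ {b0,b5} = {b0}; idom=b0
  b7: preds {b3,b6}: {b0,b1,b2,b3} ∩ {b0,b6} = {b0}; idom=b0

DF walk-up:
  b4←b0: walk · to b0
  b4←b2: walk b2→b1 to b0
  b4←b3: walk b3→b2→b1 to b0
  b5←b2: walk b2→b1 to b0
  b5←b4: walk b4 to b0
  b6←b3: walk b3→b2→b1 to b0
  b6←b5: walk b5 to b0
  b7←b3: walk b3→b2→b1 to b0
  b7←b6: walk b6 to b0
  b0 → ∅
  b1 → {b4,b5,b6,b7}
  b2 → {b4,b5,b6,b7}
  b3 → {b4,b6,b7}
  b4 → {b5}
  b5 → {b6}
  b6 → {b7}
  b7 → ∅

DF(b4) = ["b5"]

Answer: ["b5"]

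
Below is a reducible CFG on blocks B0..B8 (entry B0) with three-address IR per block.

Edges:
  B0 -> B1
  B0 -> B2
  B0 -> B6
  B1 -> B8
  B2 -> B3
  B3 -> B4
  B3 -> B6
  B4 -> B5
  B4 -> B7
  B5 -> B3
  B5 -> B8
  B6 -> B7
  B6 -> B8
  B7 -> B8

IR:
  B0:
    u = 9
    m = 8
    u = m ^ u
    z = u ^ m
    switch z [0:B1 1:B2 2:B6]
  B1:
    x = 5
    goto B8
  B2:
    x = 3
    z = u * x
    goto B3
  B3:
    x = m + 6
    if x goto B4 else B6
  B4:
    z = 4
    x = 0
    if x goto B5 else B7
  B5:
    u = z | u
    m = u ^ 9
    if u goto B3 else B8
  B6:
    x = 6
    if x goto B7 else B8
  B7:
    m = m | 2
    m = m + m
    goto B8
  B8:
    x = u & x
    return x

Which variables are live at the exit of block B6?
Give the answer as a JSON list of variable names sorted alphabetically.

def/use:
  B0: {m,u,z} / ∅
  B1: {x} / ∅
  B2: {x,z} / {u}
  B3: {x} / {m}
  B4: {x,z} / ∅
  B5: {m,u} / {u,z}
  B6: {x} / ∅
  B7: {m} / {m}
  B8: {x} / {u,x}

Live sets:
  B0 li=∅ lo={m,u}
  B1 li={u} lo={u,x}
  B2 li={m,u} lo={m,u}
  B3 li={m,u} lo={m,u}
  B4 li={m,u} lo={m,u,x,z}
  B5 li={u,x,z} lo={m,u,x}
  B6 li={m,u} lo={m,u,x}
  B7 li={m,u,x} lo={u,x}
  B8 li={u,x} lo=∅

live-out(B6) = ["m", "u", "x"]

Answer: ["m", "u", "x"]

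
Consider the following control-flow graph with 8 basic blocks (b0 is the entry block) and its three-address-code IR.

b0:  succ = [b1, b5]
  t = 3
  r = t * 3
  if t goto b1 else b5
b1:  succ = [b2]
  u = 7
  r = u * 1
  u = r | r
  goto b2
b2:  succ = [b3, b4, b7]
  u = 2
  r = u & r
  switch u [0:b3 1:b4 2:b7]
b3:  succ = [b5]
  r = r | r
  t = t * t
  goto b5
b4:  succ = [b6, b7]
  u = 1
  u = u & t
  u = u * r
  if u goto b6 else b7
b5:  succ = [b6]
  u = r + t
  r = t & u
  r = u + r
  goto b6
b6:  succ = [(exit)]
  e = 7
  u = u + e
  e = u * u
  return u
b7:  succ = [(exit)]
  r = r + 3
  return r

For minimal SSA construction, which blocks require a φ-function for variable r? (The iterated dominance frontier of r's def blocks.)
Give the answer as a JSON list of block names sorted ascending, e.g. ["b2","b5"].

idom tree: b1←b0 b2←b1 b3←b2 b4←b2 b5←b0 b6←b0 b7←b2
Dom at joins:
  b5: preds {b0,b3}: {b0} ∩ {b0,b1,b2,b3} = {b0}; idom=b0
  b6: preds {b4,b5}: {b0,b1,b2,b4} ∩ {b0,b5} = {b0}; idom=b0
  b7: preds {b2,b4}: {b0,b1,b2} ∩ {b0,b1,b2,b4} = {b0,b1,b2}; idom=b2

DF derivation:
  join b5 pred b0: · stop@b0
  join b5 pred b3: b3→b2→b1 stop@b0
  join b6 pred b4: b4→b2→b1 stop@b0
  join b6 pred b5: b5 stop@b0
  join b7 pred b2: · stop@b2
  join b7 pred b4: b4 stop@b2
  DF(b0)=∅
  DF(b1)={b5,b6}
  DF(b2)={b5,b6}
  DF(b3)={b5}
  DF(b4)={b6,b7}
  DF(b5)={b6}
  DF(b6)=∅
  DF(b7)=∅

φ for r: defs {b0,b1,b2,b3,b5,b7}
  DF⁺ = {b5,b6}

Answer: ["b5", "b6"]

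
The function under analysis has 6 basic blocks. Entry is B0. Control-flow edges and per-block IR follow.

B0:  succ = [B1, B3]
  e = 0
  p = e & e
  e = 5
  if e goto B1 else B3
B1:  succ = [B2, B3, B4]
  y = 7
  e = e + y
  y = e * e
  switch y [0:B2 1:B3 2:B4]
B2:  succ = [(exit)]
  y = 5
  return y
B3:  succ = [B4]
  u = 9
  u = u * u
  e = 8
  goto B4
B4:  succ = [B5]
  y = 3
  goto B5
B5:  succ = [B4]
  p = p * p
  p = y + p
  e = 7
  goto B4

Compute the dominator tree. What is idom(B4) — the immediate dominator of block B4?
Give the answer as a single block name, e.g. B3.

idom tree: B1←B0 B2←B1 B3←B0 B4←B0 B5←B4
Dom∩ at merges:
  B3: preds {B0,B1}: {B0} ∩ {B0,B1} = {B0}; idom=B0
  B4: preds {B1,B3,B5}: {B0,B1} ∩ {B0,B3} ∩ {B0,B4,B5} = {B0}; idom=B0

idom(B4) = B0

Answer: B0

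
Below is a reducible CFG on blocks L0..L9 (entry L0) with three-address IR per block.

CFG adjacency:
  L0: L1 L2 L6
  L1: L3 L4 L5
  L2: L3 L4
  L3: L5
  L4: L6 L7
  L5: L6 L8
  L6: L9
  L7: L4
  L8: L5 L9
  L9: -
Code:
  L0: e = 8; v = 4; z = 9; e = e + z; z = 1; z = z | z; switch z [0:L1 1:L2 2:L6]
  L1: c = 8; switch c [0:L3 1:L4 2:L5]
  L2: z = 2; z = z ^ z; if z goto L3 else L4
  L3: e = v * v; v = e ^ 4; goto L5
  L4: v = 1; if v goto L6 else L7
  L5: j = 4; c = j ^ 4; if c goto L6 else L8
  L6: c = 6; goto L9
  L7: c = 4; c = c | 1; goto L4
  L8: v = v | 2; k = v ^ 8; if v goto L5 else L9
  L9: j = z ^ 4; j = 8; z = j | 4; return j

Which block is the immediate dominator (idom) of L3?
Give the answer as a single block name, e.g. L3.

idom tree: L1←L0 L2←L0 L3←L0 L4←L0 L5←L0 L6←L0 L7←L4 L8←L5 L9←L0
Dom∩ at merges:
  L3: preds {L1,L2}: {L0,L1} ∩ {L0,L2} = {L0}; idom=L0
  L4: preds {L1,L2,L7}: {L0,L1} ∩ {L0,L2} ∩ {L0,L4,L7} = {L0}; idom=L0
  L5: preds {L1,L3,L8}: {L0,L1} ∩ {L0,L3} ∩ {L0,L5,L8} = {L0}; idom=L0
  L6: preds {L0,L4,L5}: {L0} ∩ {L0,L4} ∩ {L0,L5} = {L0}; idom=L0
  L9: preds {L6,L8}: {L0,L6} ∩ {L0,L5,L8} = {L0}; idom=L0

idom(L3) = L0

Answer: L0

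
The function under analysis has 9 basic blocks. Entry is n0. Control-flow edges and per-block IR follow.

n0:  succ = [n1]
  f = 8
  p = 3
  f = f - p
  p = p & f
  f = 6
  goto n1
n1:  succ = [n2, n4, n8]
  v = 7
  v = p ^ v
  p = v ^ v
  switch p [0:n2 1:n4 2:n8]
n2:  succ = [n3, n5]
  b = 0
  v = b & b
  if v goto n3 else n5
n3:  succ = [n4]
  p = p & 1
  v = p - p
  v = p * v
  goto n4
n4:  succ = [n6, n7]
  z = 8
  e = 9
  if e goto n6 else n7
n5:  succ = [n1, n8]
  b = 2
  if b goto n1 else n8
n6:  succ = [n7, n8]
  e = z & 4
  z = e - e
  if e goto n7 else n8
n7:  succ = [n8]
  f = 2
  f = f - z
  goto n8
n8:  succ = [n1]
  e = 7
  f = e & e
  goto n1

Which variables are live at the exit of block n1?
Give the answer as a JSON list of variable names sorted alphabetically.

Per-block:
  n0: {f,p} / ∅
  n1: {p,v} / {p}
  n2: {b,v} / ∅
  n3: {p,v} / {p}
  n4: {e,z} / ∅
  n5: {b} / ∅
  n6: {e,z} / {z}
  n7: {f} / {z}
  n8: {e,f} / ∅

Liveness:
  n0: in=∅ out={p}
  n1: in={p} out={p}
  n2: in={p} out={p}
  n3: in={p} out={p}
  n4: in={p} out={p,z}
  n5: in={p} out={p}
  n6: in={p,z} out={p,z}
  n7: in={p,z} out={p}
  n8: in={p} out={p}

live-out(n1) = ["p"]

Answer: ["p"]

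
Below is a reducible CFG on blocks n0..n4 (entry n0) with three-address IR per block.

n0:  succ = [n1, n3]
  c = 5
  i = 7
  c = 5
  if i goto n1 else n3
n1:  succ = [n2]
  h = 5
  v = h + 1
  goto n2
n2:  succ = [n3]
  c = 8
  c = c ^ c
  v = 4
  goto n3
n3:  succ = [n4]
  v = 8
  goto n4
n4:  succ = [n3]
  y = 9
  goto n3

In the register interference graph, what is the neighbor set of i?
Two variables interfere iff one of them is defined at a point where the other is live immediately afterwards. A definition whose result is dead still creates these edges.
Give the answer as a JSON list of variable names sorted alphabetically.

Answer: ["c"]

Analysis:
Per-block:
  n0 def {c,i} use ∅
  n1 def {h,v} use ∅
  n2 def {c,v} use ∅
  n3 def {v} use ∅
  n4 def {y} use ∅

Backward fixpoint:
  n0 li=∅ lo=∅
  n1 li=∅ lo=∅
  n2 li=∅ lo=∅
  n3 li=∅ lo=∅
  n4 li=∅ lo=∅

Conflict graph:
  c: {i}
  h: ∅
  i: {c}
  v: ∅
  y: ∅

N(i) = ["c"]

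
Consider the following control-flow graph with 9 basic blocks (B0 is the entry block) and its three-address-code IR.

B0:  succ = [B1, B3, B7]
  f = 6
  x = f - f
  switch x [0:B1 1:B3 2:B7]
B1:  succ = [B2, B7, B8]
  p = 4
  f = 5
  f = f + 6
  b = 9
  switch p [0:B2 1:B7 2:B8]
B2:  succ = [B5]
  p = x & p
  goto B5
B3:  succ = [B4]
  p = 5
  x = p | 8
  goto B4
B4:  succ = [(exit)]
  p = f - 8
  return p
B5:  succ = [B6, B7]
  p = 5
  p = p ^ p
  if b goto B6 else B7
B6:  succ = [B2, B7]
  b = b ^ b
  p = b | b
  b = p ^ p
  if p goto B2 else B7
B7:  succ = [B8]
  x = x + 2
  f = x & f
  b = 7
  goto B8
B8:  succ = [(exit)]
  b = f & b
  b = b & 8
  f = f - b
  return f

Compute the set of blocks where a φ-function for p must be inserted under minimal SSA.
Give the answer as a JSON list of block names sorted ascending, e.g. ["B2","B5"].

Answer: ["B2", "B7", "B8"]

Derivation:
idom tree: B1←B0 B2←B1 B3←B0 B4←B3 B5←B2 B6←B5 B7←B0 B8←B0
Join-block Dom:
  B2: preds {B1,B6}: {B0,B1} ∩ {B0,B1,B2,B5,B6} = {B0,B1}; idom=B1
  B7: preds {B0,B1,B5,B6}: {B0} ∩ {B0,B1} ∩ {B0,B1,B2,B5} ∩ {B0,B1,B2,B5,B6} = {B0}; idom=B0
  B8: preds {B1,B7}: {B0,B1} ∩ {B0,B7} = {B0}; idom=B0

DF derivation:
  B2←B1: walk · to B1
  B2←B6: walk B6→B5→B2 to B1
  B7←B0: walk · to B0
  B7←B1: walk B1 to B0
  B7←B5: walk B5→B2→B1 to B0
  B7←B6: walk B6→B5→B2→B1 to B0
  B8←B1: walk B1 to B0
  B8←B7: walk B7 to B0
  B0 → ∅
  B1 → {B7,B8}
  B2 → {B2,B7}
  B3 → ∅
  B4 → ∅
  B5 → {B2,B7}
  B6 → {B2,B7}
  B7 → {B8}
  B8 → ∅

φ for p: defs {B1,B2,B3,B4,B5,B6}
  DF⁺ = {B2,B7,B8}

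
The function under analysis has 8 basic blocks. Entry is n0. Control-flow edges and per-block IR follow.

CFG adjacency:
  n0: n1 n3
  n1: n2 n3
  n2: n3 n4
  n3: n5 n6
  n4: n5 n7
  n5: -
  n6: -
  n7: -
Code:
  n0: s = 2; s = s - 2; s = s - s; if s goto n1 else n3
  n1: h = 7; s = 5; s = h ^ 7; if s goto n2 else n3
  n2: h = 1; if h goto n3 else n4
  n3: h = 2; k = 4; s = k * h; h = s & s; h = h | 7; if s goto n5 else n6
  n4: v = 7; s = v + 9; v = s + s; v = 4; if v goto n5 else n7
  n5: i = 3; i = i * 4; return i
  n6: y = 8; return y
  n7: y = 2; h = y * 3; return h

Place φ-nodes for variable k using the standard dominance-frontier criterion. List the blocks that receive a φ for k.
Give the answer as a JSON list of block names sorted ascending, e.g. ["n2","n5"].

Answer: ["n5"]

Working:
idom tree: n1←n0 n2←n1 n3←n0 n4←n2 n5←n0 n6←n3 n7←n4
Dom at joins:
  n3: preds {n0,n1,n2}: {n0} ∩ {n0,n1} ∩ {n0,n1,n2} = {n0}; idom=n0
  n5: preds {n3,n4}: {n0,n3} ∩ {n0,n1,n2,n4} = {n0}; idom=n0

DF derivation:
  join n3 pred n0: · stop@n0
  join n3 pred n1: n1 stop@n0
  join n3 pred n2: n2→n1 stop@n0
  join n5 pred n3: n3 stop@n0
  join n5 pred n4: n4→n2→n1 stop@n0
  n0: DF=∅
  n1: DF={n3,n5}
  n2: DF={n3,n5}
  n3: DF={n5}
  n4: DF={n5}
  n5: DF=∅
  n6: DF=∅
  n7: DF=∅

φ for k: defs {n3}
  DF⁺ = {n5}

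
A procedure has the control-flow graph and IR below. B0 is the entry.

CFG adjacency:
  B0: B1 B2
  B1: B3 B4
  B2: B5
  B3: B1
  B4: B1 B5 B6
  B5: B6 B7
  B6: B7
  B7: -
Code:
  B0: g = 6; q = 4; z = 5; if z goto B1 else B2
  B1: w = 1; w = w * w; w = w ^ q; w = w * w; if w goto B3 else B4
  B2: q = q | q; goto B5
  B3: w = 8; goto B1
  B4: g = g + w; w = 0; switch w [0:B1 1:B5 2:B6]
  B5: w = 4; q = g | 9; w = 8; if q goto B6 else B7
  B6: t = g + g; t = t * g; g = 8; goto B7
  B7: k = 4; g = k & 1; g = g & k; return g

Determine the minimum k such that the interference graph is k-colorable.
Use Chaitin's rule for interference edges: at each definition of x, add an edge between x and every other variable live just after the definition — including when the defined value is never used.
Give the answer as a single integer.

Block summaries:
  B0 def {g,q,z} use ∅
  B1 def {w} use {q}
  B2 def {q} use {q}
  B3 def {w} use ∅
  B4 def {g,w} use {g,w}
  B5 def {q,w} use {g}
  B6 def {g,t} use {g}
  B7 def {g,k} use ∅

Live sets:
  B0: in=∅ out={g,q}
  B1: in={g,q} out={g,q,w}
  B2: in={g,q} out={g}
  B3: in={g,q} out={g,q}
  B4: in={g,q,w} out={g,q}
  B5: in={g} out={g}
  B6: in={g} out=∅
  B7: in=∅ out=∅

Interfere edges:
  g↔{k,q,t,w,z}
  k↔{g}
  q↔{g,w,z}
  t↔{g}
  w↔{g,q}
  z↔{g,q}

Registers:
  lower bound: {g,q,w} mutually conflict ⇒ χ ≥ 3
  assign g→R0 k→R1 q→R1 t→R1 w→R2 z→R2 — no edge inside a register ⇒ χ ≤ 3
  χ = 3

Answer: 3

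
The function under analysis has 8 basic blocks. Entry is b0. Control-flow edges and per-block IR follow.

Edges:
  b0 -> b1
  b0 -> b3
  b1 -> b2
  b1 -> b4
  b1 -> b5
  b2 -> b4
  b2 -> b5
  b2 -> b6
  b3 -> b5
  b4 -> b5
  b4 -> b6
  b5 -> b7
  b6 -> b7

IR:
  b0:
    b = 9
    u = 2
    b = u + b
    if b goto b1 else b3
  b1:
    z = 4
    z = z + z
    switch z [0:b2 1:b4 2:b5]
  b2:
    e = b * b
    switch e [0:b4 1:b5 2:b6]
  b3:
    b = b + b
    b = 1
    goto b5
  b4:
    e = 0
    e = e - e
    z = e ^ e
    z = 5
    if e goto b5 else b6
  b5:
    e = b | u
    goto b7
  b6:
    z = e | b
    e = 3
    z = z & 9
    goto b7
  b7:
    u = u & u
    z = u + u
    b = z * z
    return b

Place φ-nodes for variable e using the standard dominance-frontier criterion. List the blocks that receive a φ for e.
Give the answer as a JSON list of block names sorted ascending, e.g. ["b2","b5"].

Answer: ["b4", "b5", "b6", "b7"]

Working:
idom tree: b1←b0 b2←b1 b3←b0 b4←b1 b5←b0 b6←b1 b7←b0
Dom∩ at merges:
  b4: preds {b1,b2}: {b0,b1} ∩ {b0,b1,b2} = {b0,b1}; idom=b1
  b5: preds {b1,b2,b3,b4}: {b0,b1} ∩ {b0,b1,b2} ∩ {b0,b3} ∩ {b0,b1,b4} = {b0}; idom=b0
  b6: preds {b2,b4}: {b0,b1,b2} ∩ {b0,b1,b4} = {b0,b1}; idom=b1
  b7: preds {b5,b6}: {b0,b5} ∩ {b0,b1,b6} = {b0}; idom=b0

DF derivation:
  join b4 pred b1: · stop@b1
  join b4 pred b2: b2 stop@b1
  join b5 pred b1: b1 stop@b0
  join b5 pred b2: b2→b1 stop@b0
  join b5 pred b3: b3 stop@b0
  join b5 pred b4: b4→b1 stop@b0
  join b6 pred b2: b2 stop@b1
  join b6 pred b4: b4 stop@b1
  join b7 pred b5: b5 stop@b0
  join b7 pred b6: b6→b1 stop@b0
  b0 → ∅
  b1 → {b5,b7}
  b2 → {b4,b5,b6}
  b3 → {b5}
  b4 → {b5,b6}
  b5 → {b7}
  b6 → {b7}
  b7 → ∅

φ for e: defs {b2,b4,b5,b6}
  DF⁺ = {b4,b5,b6,b7}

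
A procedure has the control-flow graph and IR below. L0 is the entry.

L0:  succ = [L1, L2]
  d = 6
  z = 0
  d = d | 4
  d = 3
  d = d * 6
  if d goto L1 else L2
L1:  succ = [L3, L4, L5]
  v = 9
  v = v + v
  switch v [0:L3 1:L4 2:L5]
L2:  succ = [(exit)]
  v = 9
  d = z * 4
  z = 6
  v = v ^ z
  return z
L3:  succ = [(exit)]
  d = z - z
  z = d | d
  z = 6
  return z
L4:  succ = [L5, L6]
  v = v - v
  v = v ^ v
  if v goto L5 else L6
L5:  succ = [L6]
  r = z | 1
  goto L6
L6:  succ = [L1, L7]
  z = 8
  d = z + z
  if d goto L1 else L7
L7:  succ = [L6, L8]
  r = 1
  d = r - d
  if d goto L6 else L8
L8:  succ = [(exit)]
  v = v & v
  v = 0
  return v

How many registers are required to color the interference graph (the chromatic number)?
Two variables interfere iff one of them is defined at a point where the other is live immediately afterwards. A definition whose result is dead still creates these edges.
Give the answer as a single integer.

Answer: 3

Working:
def/use:
  L0: {d,z} / ∅
  L1: {v} / ∅
  L2: {d,v,z} / {z}
  L3: {d,z} / {z}
  L4: {v} / {v}
  L5: {r} / {z}
  L6: {d,z} / ∅
  L7: {d,r} / {d}
  L8: {v} / {v}

Live sets:
  live L0: ∅→{z}
  live L1: {z}→{v,z}
  live L2: {z}→∅
  live L3: {z}→∅
  live L4: {v,z}→{v,z}
  live L5: {v,z}→{v}
  live L6: {v}→{d,v,z}
  live L7: {d,v}→{v}
  live L8: {v}→∅

Interfere edges:
  d↔{r,v,z}
  r↔{d,v}
  v↔{d,r,z}
  z↔{d,v}

Colouring:
  lower bound: {d,r,v} mutually conflict ⇒ χ ≥ 3
  assign d→r0 r→r2 v→r1 z→r2 — no edge inside a register ⇒ χ ≤ 3
  χ = 3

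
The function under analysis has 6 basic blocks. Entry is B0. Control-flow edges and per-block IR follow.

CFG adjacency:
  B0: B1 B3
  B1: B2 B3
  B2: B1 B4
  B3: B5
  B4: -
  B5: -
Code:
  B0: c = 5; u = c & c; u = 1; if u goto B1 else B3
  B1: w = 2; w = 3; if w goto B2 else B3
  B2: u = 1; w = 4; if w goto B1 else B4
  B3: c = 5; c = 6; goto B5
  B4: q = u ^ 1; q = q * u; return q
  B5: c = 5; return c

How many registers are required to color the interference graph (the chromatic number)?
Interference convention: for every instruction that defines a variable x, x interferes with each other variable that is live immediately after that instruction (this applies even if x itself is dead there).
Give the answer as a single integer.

def/use:
  B0 def {c,u} use ∅
  B1 def {w} use ∅
  B2 def {u,w} use ∅
  B3 def {c} use ∅
  B4 def {q} use {u}
  B5 def {c} use ∅

Live sets:
  B0: in=∅ out=∅
  B1: in=∅ out=∅
  B2: in=∅ out={u}
  B3: in=∅ out=∅
  B4: in={u} out=∅
  B5: in=∅ out=∅

Interference:
  c↔∅
  q↔{u}
  u↔{q,w}
  w↔{u}

Colouring:
  clique {q,u} ⇒ need ≥ 2
  assign c→r0 q→r1 u→r0 w→r1 — no edge inside a register ⇒ χ ≤ 2
  χ = 2

Answer: 2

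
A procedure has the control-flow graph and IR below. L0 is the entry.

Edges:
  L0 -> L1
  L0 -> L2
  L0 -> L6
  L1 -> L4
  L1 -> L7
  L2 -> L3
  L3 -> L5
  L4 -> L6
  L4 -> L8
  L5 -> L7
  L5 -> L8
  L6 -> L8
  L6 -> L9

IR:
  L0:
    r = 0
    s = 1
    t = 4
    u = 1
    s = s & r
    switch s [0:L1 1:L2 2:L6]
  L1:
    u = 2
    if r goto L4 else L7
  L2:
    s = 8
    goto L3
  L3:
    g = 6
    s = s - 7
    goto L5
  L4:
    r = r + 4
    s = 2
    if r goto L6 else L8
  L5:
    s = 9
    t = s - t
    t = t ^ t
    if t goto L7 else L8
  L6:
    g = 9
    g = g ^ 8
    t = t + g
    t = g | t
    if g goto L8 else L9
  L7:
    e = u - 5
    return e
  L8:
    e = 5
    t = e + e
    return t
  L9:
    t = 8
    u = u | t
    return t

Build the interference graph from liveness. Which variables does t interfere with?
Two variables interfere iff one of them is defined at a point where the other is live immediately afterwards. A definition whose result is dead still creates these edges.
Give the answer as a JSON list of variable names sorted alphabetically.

Answer: ["g", "r", "s", "u"]

Analysis:
def/use:
  L0: def={r,s,t,u} ue=∅
  L1: def={u} ue={r}
  L2: def={s} ue=∅
  L3: def={g,s} ue={s}
  L4: def={r,s} ue={r}
  L5: def={s,t} ue={t}
  L6: def={g,t} ue={t}
  L7: def={e} ue={u}
  L8: def={e,t} ue=∅
  L9: def={t,u} ue={u}

Liveness:
  L0: in=∅ out={r,t,u}
  L1: in={r,t} out={r,t,u}
  L2: in={t,u} out={s,t,u}
  L3: in={s,t,u} out={t,u}
  L4: in={r,t,u} out={t,u}
  L5: in={t,u} out={u}
  L6: in={t,u} out={u}
  L7: in={u} out=∅
  L8: in=∅ out=∅
  L9: in={u} out=∅

Interference:
  e — ∅
  g — {s,t,u}
  r — {s,t,u}
  s — {g,r,t,u}
  t — {g,r,s,u}
  u — {g,r,s,t}

N(t) = ["g", "r", "s", "u"]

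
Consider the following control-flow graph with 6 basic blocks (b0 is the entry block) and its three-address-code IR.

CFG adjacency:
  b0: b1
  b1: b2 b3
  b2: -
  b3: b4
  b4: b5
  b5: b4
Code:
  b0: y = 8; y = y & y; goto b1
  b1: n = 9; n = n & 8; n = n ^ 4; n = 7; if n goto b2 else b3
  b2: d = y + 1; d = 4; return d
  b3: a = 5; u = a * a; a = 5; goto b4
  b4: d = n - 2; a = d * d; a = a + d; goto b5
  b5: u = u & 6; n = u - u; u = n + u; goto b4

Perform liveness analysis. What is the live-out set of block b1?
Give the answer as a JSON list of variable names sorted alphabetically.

Answer: ["n", "y"]

Working:
Per-block:
  b0: {y} / ∅
  b1: {n} / ∅
  b2: {d} / {y}
  b3: {a,u} / ∅
  b4: {a,d} / {n}
  b5: {n,u} / {u}

Backward fixpoint:
  b0 li=∅ lo={y}
  b1 li={y} lo={n,y}
  b2 li={y} lo=∅
  b3 li={n} lo={n,u}
  b4 li={n,u} lo={u}
  b5 li={u} lo={n,u}

live-out(b1) = ["n", "y"]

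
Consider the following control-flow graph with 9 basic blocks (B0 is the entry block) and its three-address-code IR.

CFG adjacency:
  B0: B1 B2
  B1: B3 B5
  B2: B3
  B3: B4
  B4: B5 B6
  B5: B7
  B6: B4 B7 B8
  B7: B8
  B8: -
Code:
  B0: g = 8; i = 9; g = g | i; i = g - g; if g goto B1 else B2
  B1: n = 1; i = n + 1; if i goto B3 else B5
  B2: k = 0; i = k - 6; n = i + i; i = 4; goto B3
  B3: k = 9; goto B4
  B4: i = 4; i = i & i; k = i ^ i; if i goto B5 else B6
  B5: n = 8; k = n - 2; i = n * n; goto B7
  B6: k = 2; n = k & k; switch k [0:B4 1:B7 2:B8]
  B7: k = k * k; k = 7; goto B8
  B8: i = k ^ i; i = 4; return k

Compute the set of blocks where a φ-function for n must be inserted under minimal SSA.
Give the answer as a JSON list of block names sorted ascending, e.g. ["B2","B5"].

Answer: ["B3", "B4", "B5", "B7", "B8"]

Working:
idom tree: B1←B0 B2←B0 B3←B0 B4←B3 B5←B0 B6←B4 B7←B0 B8←B0
Dom∩ at merges:
  B3: preds {B1,B2}: {B0,B1} ∩ {B0,B2} = {B0}; idom=B0
  B4: preds {B3,B6}: {B0,B3} ∩ {B0,B3,B4,B6} = {B0,B3}; idom=B3
  B5: preds {B1,B4}: {B0,B1} ∩ {B0,B3,B4} = {B0}; idom=B0
  B7: preds {B5,B6}: {B0,B5} ∩ {B0,B3,B4,B6} = {B0}; idom=B0
  B8: preds {B6,B7}: {B0,B3,B4,B6} ∩ {B0,B7} = {B0}; idom=B0

DF derivation:
  B3←B1: walk B1 to B0
  B3←B2: walk B2 to B0
  B4←B3: walk · to B3
  B4←B6: walk B6→B4 to B3
  B5←B1: walk B1 to B0
  B5←B4: walk B4→B3 to B0
  B7←B5: walk B5 to B0
  B7←B6: walk B6→B4→B3 to B0
  B8←B6: walk B6→B4→B3 to B0
  B8←B7: walk B7 to B0
  B0 → ∅
  B1 → {B3,B5}
  B2 → {B3}
  B3 → {B5,B7,B8}
  B4 → {B4,B5,B7,B8}
  B5 → {B7}
  B6 → {B4,B7,B8}
  B7 → {B8}
  B8 → ∅

φ for n: defs {B1,B2,B5,B6}
  DF⁺ = {B3,B4,B5,B7,B8}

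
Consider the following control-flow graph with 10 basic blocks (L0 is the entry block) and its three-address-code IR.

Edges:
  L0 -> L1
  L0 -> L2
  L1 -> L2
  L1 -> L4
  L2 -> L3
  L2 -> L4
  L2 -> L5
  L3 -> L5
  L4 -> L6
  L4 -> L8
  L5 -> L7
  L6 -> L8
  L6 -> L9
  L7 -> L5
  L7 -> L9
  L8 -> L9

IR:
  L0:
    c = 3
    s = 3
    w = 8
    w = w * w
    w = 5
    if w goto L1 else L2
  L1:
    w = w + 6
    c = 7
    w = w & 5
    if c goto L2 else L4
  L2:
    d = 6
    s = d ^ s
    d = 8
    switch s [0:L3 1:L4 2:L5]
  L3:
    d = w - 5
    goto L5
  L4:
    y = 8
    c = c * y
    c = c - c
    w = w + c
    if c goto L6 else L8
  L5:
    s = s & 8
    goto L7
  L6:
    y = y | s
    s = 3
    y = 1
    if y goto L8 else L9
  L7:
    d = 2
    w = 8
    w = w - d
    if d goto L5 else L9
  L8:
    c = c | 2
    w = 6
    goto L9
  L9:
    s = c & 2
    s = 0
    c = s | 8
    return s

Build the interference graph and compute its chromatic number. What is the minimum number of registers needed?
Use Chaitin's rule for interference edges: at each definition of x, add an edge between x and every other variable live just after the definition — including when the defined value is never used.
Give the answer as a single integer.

Answer: 4

Derivation:
Block summaries:
  L0 def {c,s,w} use ∅
  L1 def {c,w} use {w}
  L2 def {d,s} use {s}
  L3 def {d} use {w}
  L4 def {c,w,y} use {c,w}
  L5 def {s} use {s}
  L6 def {s,y} use {s,y}
  L7 def {d,w} use ∅
  L8 def {c,w} use {c}
  L9 def {c,s} use {c}

Liveness:
  live L0: ∅→{c,s,w}
  live L1: {s,w}→{c,s,w}
  live L2: {c,s,w}→{c,s,w}
  live L3: {c,s,w}→{c,s}
  live L4: {c,s,w}→{c,s,y}
  live L5: {c,s}→{c,s}
  live L6: {c,s,y}→{c}
  live L7: {c,s}→{c,s}
  live L8: {c}→{c}
  live L9: {c}→∅

Conflict graph:
  c: {d,s,w,y}
  d: {c,s,w}
  s: {c,d,w,y}
  w: {c,d,s,y}
  y: {c,s,w}

Registers:
  clique {c,d,s,w} ⇒ need ≥ 4
  4-colouring: r0={c}  r1={s}  r2={w}  r3={d,y}
  χ = 4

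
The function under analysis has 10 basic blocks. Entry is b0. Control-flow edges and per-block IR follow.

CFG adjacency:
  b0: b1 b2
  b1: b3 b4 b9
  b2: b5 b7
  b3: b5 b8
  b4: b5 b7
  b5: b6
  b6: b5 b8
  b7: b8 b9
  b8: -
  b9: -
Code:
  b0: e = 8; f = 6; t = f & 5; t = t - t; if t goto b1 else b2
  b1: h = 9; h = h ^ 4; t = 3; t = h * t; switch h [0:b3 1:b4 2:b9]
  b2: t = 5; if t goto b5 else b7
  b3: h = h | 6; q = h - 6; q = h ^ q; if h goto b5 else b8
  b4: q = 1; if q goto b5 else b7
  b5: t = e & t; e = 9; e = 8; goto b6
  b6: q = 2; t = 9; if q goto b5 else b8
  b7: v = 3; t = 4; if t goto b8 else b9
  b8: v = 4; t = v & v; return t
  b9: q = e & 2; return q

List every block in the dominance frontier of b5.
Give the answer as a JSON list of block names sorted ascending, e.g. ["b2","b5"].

Answer: ["b5", "b8"]

Analysis:
idom tree: b1←b0 b2←b0 b3←b1 b4←b1 b5←b0 b6←b5 b7←b0 b8←b0 b9←b0
Join-block Dom:
  b5: preds {b2,b3,b4,b6}: {b0,b2} ∩ {b0,b1,b3} ∩ {b0,b1,b4} ∩ {b0,b5,b6} = {b0}; idom=b0
  b7: preds {b2,b4}: {b0,b2} ∩ {b0,b1,b4} = {b0}; idom=b0
  b8: preds {b3,b6,b7}: {b0,b1,b3} ∩ {b0,b5,b6} ∩ {b0,b7} = {b0}; idom=b0
  b9: preds {b1,b7}: {b0,b1} ∩ {b0,b7} = {b0}; idom=b0

DF walk-up:
  b5←b2: walk b2 to b0
  b5←b3: walk b3→b1 to b0
  b5←b4: walk b4→b1 to b0
  b5←b6: walk b6→b5 to b0
  b7←b2: walk b2 to b0
  b7←b4: walk b4→b1 to b0
  b8←b3: walk b3→b1 to b0
  b8←b6: walk b6→b5 to b0
  b8←b7: walk b7 to b0
  b9←b1: walk b1 to b0
  b9←b7: walk b7 to b0
  b0: DF=∅
  b1: DF={b5,b7,b8,b9}
  b2: DF={b5,b7}
  b3: DF={b5,b8}
  b4: DF={b5,b7}
  b5: DF={b5,b8}
  b6: DF={b5,b8}
  b7: DF={b8,b9}
  b8: DF=∅
  b9: DF=∅

DF(b5) = ["b5", "b8"]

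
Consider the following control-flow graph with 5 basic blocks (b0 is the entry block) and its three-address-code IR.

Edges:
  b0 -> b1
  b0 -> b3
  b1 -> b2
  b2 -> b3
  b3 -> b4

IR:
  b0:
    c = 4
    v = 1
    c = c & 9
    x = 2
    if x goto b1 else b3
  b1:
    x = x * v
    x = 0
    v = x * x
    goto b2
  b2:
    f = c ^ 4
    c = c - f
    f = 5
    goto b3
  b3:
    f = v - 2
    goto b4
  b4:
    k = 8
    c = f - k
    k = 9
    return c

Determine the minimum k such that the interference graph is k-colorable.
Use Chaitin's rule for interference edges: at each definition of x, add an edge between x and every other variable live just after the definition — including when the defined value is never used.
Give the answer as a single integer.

Answer: 3

Derivation:
Block summaries:
  b0: {c,v,x} / ∅
  b1: {v,x} / {v,x}
  b2: {c,f} / {c}
  b3: {f} / {v}
  b4: {c,k} / {f}

Live sets:
  b0: in=∅ out={c,v,x}
  b1: in={c,v,x} out={c,v}
  b2: in={c,v} out={v}
  b3: in={v} out={f}
  b4: in={f} out=∅

Interference:
  c — {f,k,v,x}
  f — {c,k,v}
  k — {c,f}
  v — {c,f,x}
  x — {c,v}

Registers:
  {c,f,k} pairwise interfere (3-clique) ⇒ χ ≥ 3
  3-colouring: c0={c}  c1={f,x}  c2={k,v}
  χ = 3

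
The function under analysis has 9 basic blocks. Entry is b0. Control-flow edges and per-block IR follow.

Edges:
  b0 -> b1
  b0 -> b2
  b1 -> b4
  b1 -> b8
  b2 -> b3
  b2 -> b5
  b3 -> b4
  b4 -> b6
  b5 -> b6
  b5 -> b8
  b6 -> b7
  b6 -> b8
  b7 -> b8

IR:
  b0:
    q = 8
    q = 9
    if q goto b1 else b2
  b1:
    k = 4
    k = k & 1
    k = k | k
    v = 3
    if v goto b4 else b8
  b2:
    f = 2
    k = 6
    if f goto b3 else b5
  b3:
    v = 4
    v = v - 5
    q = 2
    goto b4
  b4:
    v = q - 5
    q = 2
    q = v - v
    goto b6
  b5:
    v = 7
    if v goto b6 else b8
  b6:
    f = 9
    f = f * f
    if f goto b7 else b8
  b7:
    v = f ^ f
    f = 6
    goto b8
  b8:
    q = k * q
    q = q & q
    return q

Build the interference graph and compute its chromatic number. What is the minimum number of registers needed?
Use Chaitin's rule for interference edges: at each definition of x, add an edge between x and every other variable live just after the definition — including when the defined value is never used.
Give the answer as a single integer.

Answer: 3

Analysis:
def/use:
  b0: {q} / ∅
  b1: {k,v} / ∅
  b2: {f,k} / ∅
  b3: {q,v} / ∅
  b4: {q,v} / {q}
  b5: {v} / ∅
  b6: {f} / ∅
  b7: {f,v} / {f}
  b8: {q} / {k,q}

Liveness:
  b0 li=∅ lo={q}
  b1 li={q} lo={k,q}
  b2 li={q} lo={k,q}
  b3 li={k} lo={k,q}
  b4 li={k,q} lo={k,q}
  b5 li={k,q} lo={k,q}
  b6 li={k,q} lo={f,k,q}
  b7 li={f,k,q} lo={k,q}
  b8 li={k,q} lo=∅

Interference:
  f↔{k,q}
  k↔{f,q,v}
  q↔{f,k,v}
  v↔{k,q}

Colouring:
  clique {f,k,q} ⇒ need ≥ 3
  3-colouring: c0={k}  c1={q}  c2={f,v}
  χ = 3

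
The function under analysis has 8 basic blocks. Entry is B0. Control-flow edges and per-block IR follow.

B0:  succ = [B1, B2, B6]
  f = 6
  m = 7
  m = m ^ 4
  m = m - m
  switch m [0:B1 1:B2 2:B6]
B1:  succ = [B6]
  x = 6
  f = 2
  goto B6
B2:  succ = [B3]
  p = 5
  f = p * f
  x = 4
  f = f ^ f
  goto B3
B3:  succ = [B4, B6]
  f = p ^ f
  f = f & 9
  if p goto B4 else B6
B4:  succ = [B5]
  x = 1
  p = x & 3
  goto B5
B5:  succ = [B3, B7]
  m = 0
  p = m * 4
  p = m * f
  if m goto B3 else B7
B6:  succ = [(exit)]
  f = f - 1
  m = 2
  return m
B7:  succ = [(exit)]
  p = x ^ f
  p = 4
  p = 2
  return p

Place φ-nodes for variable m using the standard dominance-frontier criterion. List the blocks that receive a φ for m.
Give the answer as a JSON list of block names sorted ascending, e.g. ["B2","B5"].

idom tree: B1←B0 B2←B0 B3←B2 B4←B3 B5←B4 B6←B0 B7←B5
Join-block Dom:
  B3: preds {B2,B5}: {B0,B2} ∩ {B0,B2,B3,B4,B5} = {B0,B2}; idom=B2
  B6: preds {B0,B1,B3}: {B0} ∩ {B0,B1} ∩ {B0,B2,B3} = {B0}; idom=B0

DF derivation:
  join B3 pred B2: · stop@B2
  join B3 pred B5: B5→B4→B3 stop@B2
  join B6 pred B0: · stop@B0
  join B6 pred B1: B1 stop@B0
  join B6 pred B3: B3→B2 stop@B0
  B0: DF=∅
  B1: DF={B6}
  B2: DF={B6}
  B3: DF={B3,B6}
  B4: DF={B3}
  B5: DF={B3}
  B6: DF=∅
  B7: DF=∅

φ for m: defs {B0,B5,B6}
  DF⁺ = {B3,B6}

Answer: ["B3", "B6"]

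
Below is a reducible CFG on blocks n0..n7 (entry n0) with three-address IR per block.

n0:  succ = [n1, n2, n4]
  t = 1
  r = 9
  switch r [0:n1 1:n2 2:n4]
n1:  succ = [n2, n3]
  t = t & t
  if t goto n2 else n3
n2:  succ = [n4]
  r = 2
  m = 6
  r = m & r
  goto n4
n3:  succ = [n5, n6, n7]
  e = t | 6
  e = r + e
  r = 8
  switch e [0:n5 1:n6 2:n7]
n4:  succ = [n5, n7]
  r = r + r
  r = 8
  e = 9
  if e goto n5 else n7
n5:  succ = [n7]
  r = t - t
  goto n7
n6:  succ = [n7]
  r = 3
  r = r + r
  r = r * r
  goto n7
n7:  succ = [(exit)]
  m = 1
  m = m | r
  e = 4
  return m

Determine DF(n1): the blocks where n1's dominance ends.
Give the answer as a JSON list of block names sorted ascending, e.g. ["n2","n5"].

idom tree: n1←n0 n2←n0 n3←n1 n4←n0 n5←n0 n6←n3 n7←n0
Join-block Dom:
  n2: preds {n0,n1}: {n0} ∩ {n0,n1} = {n0}; idom=n0
  n4: preds {n0,n2}: {n0} ∩ {n0,n2} = {n0}; idom=n0
  n5: preds {n3,n4}: {n0,n1,n3} ∩ {n0,n4} = {n0}; idom=n0
  n7: preds {n3,n4,n5,n6}: {n0,n1,n3} ∩ {n0,n4} ∩ {n0,n5} ∩ {n0,n1,n3,n6} = {n0}; idom=n0

Frontier:
  n2←n0: walk · to n0
  n2←n1: walk n1 to n0
  n4←n0: walk · to n0
  n4←n2: walk n2 to n0
  n5←n3: walk n3→n1 to n0
  n5←n4: walk n4 to n0
  n7←n3: walk n3→n1 to n0
  n7←n4: walk n4 to n0
  n7←n5: walk n5 to n0
  n7←n6: walk n6→n3→n1 to n0
  n0 → ∅
  n1 → {n2,n5,n7}
  n2 → {n4}
  n3 → {n5,n7}
  n4 → {n5,n7}
  n5 → {n7}
  n6 → {n7}
  n7 → ∅

DF(n1) = ["n2", "n5", "n7"]

Answer: ["n2", "n5", "n7"]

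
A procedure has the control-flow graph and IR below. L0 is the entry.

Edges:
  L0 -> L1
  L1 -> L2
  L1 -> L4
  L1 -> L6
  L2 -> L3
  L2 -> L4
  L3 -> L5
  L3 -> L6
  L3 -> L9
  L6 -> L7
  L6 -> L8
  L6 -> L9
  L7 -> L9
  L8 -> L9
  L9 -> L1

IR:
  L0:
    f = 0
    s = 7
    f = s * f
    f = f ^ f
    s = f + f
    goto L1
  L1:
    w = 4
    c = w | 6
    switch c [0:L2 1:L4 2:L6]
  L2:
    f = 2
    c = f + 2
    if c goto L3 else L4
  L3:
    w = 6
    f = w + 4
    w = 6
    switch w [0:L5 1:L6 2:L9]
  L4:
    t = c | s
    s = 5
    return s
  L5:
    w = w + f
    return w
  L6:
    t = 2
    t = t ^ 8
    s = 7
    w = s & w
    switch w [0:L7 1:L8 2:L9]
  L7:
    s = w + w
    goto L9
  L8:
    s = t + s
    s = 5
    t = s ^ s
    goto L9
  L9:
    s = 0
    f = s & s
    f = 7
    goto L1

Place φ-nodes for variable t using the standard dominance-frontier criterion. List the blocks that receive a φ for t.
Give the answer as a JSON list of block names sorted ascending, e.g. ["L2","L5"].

Answer: ["L1", "L9"]

Analysis:
idom tree: L1←L0 L2←L1 L3←L2 L4←L1 L5←L3 L6←L1 L7←L6 L8←L6 L9←L1
Dom at joins:
  L1: preds {L0,L9}: {L0} ∩ {L0,L1,L9} = {L0}; idom=L0
  L4: preds {L1,L2}: {L0,L1} ∩ {L0,L1,L2} = {L0,L1}; idom=L1
  L6: preds {L1,L3}: {L0,L1} ∩ {L0,L1,L2,L3} = {L0,L1}; idom=L1
  L9: preds {L3,L6,L7,L8}: {L0,L1,L2,L3} ∩ {L0,L1,L6} ∩ {L0,L1,L6,L7} ∩ {L0,L1,L6,L8} = {L0,L1}; idom=L1

DF walk-up:
  L1←L0: walk · to L0
  L1←L9: walk L9→L1 to L0
  L4←L1: walk · to L1
  L4←L2: walk L2 to L1
  L6←L1: walk · to L1
  L6←L3: walk L3→L2 to L1
  L9←L3: walk L3→L2 to L1
  L9←L6: walk L6 to L1
  L9←L7: walk L7→L6 to L1
  L9←L8: walk L8→L6 to L1
  L0 → ∅
  L1 → {L1}
  L2 → {L4,L6,L9}
  L3 → {L6,L9}
  L4 → ∅
  L5 → ∅
  L6 → {L9}
  L7 → {L9}
  L8 → {L9}
  L9 → {L1}

φ for t: defs {L4,L6,L8}
  DF⁺ = {L1,L9}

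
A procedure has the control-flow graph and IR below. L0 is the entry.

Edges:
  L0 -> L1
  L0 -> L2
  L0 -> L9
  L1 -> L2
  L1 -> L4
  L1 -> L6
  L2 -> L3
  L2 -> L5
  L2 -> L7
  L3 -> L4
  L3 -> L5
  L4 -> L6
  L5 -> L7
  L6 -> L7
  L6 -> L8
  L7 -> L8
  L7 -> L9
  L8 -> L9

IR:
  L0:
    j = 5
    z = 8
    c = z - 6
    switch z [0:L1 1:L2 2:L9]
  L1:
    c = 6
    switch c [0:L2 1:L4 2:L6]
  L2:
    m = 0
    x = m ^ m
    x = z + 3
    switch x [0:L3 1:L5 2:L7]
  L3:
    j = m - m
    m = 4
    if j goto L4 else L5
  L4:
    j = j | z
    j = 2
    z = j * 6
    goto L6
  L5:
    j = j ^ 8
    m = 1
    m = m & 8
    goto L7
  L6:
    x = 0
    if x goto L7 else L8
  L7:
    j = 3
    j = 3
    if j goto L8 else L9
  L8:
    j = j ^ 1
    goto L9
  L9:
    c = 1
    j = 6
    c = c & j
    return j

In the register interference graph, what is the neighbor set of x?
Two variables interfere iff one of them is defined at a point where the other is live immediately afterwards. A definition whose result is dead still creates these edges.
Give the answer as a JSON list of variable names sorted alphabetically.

Answer: ["j", "m", "z"]

Analysis:
Per-block:
  L0: def={c,j,z} ue=∅
  L1: def={c} ue=∅
  L2: def={m,x} ue={z}
  L3: def={j,m} ue={m}
  L4: def={j,z} ue={j,z}
  L5: def={j,m} ue={j}
  L6: def={x} ue=∅
  L7: def={j} ue=∅
  L8: def={j} ue={j}
  L9: def={c,j} ue=∅

Backward fixpoint:
  live L0: ∅→{j,z}
  live L1: {j,z}→{j,z}
  live L2: {j,z}→{j,m,z}
  live L3: {m,z}→{j,z}
  live L4: {j,z}→{j}
  live L5: {j}→∅
  live L6: {j}→{j}
  live L7: ∅→{j}
  live L8: {j}→∅
  live L9: ∅→∅

Interfere edges:
  c: {j,z}
  j: {c,m,x,z}
  m: {j,x,z}
  x: {j,m,z}
  z: {c,j,m,x}

N(x) = ["j", "m", "z"]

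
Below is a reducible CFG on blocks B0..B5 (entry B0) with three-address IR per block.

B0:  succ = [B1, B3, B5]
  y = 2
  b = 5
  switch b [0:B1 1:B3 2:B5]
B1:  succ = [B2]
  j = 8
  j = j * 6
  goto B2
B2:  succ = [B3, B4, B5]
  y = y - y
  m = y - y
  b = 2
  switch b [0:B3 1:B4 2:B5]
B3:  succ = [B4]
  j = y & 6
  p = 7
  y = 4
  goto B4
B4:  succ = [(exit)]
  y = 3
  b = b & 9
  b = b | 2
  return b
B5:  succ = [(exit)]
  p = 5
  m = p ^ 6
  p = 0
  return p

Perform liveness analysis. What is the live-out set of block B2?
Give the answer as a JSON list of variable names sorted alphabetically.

Answer: ["b", "y"]

Derivation:
Per-block:
  B0: def={b,y} ue=∅
  B1: def={j} ue=∅
  B2: def={b,m,y} ue={y}
  B3: def={j,p,y} ue={y}
  B4: def={b,y} ue={b}
  B5: def={m,p} ue=∅

Liveness:
  B0: in=∅ out={b,y}
  B1: in={y} out={y}
  B2: in={y} out={b,y}
  B3: in={b,y} out={b}
  B4: in={b} out=∅
  B5: in=∅ out=∅

live-out(B2) = ["b", "y"]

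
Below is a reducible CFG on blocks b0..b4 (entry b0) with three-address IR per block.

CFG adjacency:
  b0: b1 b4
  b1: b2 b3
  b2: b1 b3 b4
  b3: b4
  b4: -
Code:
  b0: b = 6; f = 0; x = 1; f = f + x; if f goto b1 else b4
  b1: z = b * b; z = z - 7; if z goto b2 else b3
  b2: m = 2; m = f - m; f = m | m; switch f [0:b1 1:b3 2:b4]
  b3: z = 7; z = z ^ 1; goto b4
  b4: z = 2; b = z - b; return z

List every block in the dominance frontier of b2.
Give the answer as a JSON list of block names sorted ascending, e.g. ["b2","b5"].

idom tree: b1←b0 b2←b1 b3←b1 b4←b0
Join-block Dom:
  b1: preds {b0,b2}: {b0} ∩ {b0,b1,b2} = {b0}; idom=b0
  b3: preds {b1,b2}: {b0,b1} ∩ {b0,b1,b2} = {b0,b1}; idom=b1
  b4: preds {b0,b2,b3}: {b0} ∩ {b0,b1,b2} ∩ {b0,b1,b3} = {b0}; idom=b0

DF walk-up:
  b1←b0: walk · to b0
  b1←b2: walk b2→b1 to b0
  b3←b1: walk · to b1
  b3←b2: walk b2 to b1
  b4←b0: walk · to b0
  b4←b2: walk b2→b1 to b0
  b4←b3: walk b3→b1 to b0
  b0 → ∅
  b1 → {b1,b4}
  b2 → {b1,b3,b4}
  b3 → {b4}
  b4 → ∅

DF(b2) = ["b1", "b3", "b4"]

Answer: ["b1", "b3", "b4"]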